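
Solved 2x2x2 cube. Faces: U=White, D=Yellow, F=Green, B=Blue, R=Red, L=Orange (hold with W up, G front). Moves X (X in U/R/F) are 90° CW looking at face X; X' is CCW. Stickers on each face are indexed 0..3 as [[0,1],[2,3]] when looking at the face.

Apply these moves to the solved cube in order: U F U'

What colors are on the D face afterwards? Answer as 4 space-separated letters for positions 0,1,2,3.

After move 1 (U): U=WWWW F=RRGG R=BBRR B=OOBB L=GGOO
After move 2 (F): F=GRGR U=WWOG R=WBWR D=RBYY L=GYOY
After move 3 (U'): U=WGWO F=GYGR R=GRWR B=WBBB L=OOOY
Query: D face = RBYY

Answer: R B Y Y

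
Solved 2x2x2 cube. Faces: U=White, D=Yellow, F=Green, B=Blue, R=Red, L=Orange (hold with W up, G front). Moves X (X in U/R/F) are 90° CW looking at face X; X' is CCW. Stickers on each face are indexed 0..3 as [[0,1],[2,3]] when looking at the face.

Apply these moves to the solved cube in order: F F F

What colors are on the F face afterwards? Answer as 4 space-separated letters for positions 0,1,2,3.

After move 1 (F): F=GGGG U=WWOO R=WRWR D=RRYY L=OYOY
After move 2 (F): F=GGGG U=WWYY R=OROR D=WWYY L=OROR
After move 3 (F): F=GGGG U=WWRR R=YRYR D=OOYY L=OWOW
Query: F face = GGGG

Answer: G G G G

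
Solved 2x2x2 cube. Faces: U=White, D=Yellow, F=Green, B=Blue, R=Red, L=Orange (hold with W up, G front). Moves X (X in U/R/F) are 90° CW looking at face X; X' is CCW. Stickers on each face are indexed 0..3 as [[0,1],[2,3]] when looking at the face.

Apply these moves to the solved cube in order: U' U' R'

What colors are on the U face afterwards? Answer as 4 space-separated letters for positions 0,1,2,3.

After move 1 (U'): U=WWWW F=OOGG R=GGRR B=RRBB L=BBOO
After move 2 (U'): U=WWWW F=BBGG R=OORR B=GGBB L=RROO
After move 3 (R'): R=OROR U=WBWG F=BWGW D=YBYG B=YGYB
Query: U face = WBWG

Answer: W B W G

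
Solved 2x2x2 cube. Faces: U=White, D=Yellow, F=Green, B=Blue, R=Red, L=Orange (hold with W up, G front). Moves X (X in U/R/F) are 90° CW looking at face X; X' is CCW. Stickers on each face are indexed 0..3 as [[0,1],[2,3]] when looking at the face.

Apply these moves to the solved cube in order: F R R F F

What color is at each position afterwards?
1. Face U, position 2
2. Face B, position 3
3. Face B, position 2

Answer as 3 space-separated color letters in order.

After move 1 (F): F=GGGG U=WWOO R=WRWR D=RRYY L=OYOY
After move 2 (R): R=WWRR U=WGOG F=GRGY D=RBYB B=OBWB
After move 3 (R): R=RWRW U=WROY F=GBGB D=RWYO B=GBGB
After move 4 (F): F=GGBB U=WRYY R=OWYW D=RRYO L=OROW
After move 5 (F): F=BGBG U=WRWR R=YWYW D=YOYO L=OROR
Query 1: U[2] = W
Query 2: B[3] = B
Query 3: B[2] = G

Answer: W B G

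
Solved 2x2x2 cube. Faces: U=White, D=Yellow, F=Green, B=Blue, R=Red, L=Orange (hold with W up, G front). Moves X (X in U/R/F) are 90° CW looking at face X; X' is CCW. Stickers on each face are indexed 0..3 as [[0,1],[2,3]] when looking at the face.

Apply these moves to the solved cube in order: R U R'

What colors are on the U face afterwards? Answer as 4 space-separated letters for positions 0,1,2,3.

After move 1 (R): R=RRRR U=WGWG F=GYGY D=YBYB B=WBWB
After move 2 (U): U=WWGG F=RRGY R=WBRR B=OOWB L=GYOO
After move 3 (R'): R=BRWR U=WWGO F=RWGG D=YRYY B=BOBB
Query: U face = WWGO

Answer: W W G O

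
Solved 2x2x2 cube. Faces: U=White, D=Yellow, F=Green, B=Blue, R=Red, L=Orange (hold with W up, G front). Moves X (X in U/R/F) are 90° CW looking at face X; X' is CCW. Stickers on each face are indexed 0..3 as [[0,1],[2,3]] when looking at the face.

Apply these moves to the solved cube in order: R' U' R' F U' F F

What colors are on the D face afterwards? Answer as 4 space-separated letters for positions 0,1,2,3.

Answer: O B Y W

Derivation:
After move 1 (R'): R=RRRR U=WBWB F=GWGW D=YGYG B=YBYB
After move 2 (U'): U=BBWW F=OOGW R=GWRR B=RRYB L=YBOO
After move 3 (R'): R=WRGR U=BYWR F=OBGW D=YOYW B=GRGB
After move 4 (F): F=GOWB U=BYOB R=WRRR D=GWYW L=YYOO
After move 5 (U'): U=YBBO F=YYWB R=GORR B=WRGB L=GROO
After move 6 (F): F=WYBY U=YBOR R=BOOR D=RGYW L=GGOW
After move 7 (F): F=BWYY U=YBWG R=OORR D=OBYW L=GROG
Query: D face = OBYW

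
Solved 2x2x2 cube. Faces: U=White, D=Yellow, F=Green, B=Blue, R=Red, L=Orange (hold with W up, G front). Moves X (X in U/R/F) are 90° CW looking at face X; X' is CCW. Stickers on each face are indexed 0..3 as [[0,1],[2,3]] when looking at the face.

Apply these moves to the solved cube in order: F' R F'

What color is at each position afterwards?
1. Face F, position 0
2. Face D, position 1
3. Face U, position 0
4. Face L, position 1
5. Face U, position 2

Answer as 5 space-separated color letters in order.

After move 1 (F'): F=GGGG U=WWRR R=YRYR D=OOYY L=OWOW
After move 2 (R): R=YYRR U=WGRG F=GOGY D=OBYB B=RBWB
After move 3 (F'): F=OYGG U=WGYR R=BYOR D=WWYB L=OGOR
Query 1: F[0] = O
Query 2: D[1] = W
Query 3: U[0] = W
Query 4: L[1] = G
Query 5: U[2] = Y

Answer: O W W G Y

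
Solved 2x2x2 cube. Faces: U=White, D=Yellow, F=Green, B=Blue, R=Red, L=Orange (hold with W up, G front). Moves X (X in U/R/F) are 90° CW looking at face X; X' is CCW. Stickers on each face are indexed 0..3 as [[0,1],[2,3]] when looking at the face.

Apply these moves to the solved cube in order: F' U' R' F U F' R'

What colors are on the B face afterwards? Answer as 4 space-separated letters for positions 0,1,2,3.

After move 1 (F'): F=GGGG U=WWRR R=YRYR D=OOYY L=OWOW
After move 2 (U'): U=WRWR F=OWGG R=GGYR B=YRBB L=BBOW
After move 3 (R'): R=GRGY U=WBWY F=ORGR D=OWYG B=YROB
After move 4 (F): F=GORR U=WBWB R=WRYY D=GGYG L=BOOW
After move 5 (U): U=WWBB F=WRRR R=YRYY B=BOOB L=GOOW
After move 6 (F'): F=RRWR U=WWYY R=GRGY D=OWYG L=GBOB
After move 7 (R'): R=RYGG U=WOYB F=RWWY D=ORYR B=GOWB
Query: B face = GOWB

Answer: G O W B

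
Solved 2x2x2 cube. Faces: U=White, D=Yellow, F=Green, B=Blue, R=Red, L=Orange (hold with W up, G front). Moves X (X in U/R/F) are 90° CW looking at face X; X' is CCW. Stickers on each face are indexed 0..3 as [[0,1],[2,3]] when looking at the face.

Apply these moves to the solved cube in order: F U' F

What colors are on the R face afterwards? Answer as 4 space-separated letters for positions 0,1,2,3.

Answer: W G O R

Derivation:
After move 1 (F): F=GGGG U=WWOO R=WRWR D=RRYY L=OYOY
After move 2 (U'): U=WOWO F=OYGG R=GGWR B=WRBB L=BBOY
After move 3 (F): F=GOGY U=WOYB R=WGOR D=WGYY L=BROR
Query: R face = WGOR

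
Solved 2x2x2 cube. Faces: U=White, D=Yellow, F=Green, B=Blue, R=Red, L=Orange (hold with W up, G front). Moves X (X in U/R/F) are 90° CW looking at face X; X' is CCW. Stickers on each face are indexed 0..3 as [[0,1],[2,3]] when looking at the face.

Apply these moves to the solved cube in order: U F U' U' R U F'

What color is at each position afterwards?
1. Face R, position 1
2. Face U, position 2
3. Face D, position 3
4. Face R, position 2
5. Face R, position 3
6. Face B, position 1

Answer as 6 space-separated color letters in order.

After move 1 (U): U=WWWW F=RRGG R=BBRR B=OOBB L=GGOO
After move 2 (F): F=GRGR U=WWOG R=WBWR D=RBYY L=GYOY
After move 3 (U'): U=WGWO F=GYGR R=GRWR B=WBBB L=OOOY
After move 4 (U'): U=GOWW F=OOGR R=GYWR B=GRBB L=WBOY
After move 5 (R): R=WGRY U=GOWR F=OBGY D=RBYG B=WROB
After move 6 (U): U=WGRO F=WGGY R=WRRY B=WBOB L=OBOY
After move 7 (F'): F=GYWG U=WGWR R=BRRY D=BYYG L=OOOR
Query 1: R[1] = R
Query 2: U[2] = W
Query 3: D[3] = G
Query 4: R[2] = R
Query 5: R[3] = Y
Query 6: B[1] = B

Answer: R W G R Y B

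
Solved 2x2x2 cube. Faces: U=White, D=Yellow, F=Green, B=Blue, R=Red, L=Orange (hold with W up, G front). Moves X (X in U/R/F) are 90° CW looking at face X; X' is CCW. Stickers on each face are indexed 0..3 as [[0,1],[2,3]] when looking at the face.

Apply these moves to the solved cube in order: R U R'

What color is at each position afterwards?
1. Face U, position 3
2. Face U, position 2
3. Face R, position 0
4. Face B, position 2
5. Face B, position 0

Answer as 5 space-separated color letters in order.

Answer: O G B B B

Derivation:
After move 1 (R): R=RRRR U=WGWG F=GYGY D=YBYB B=WBWB
After move 2 (U): U=WWGG F=RRGY R=WBRR B=OOWB L=GYOO
After move 3 (R'): R=BRWR U=WWGO F=RWGG D=YRYY B=BOBB
Query 1: U[3] = O
Query 2: U[2] = G
Query 3: R[0] = B
Query 4: B[2] = B
Query 5: B[0] = B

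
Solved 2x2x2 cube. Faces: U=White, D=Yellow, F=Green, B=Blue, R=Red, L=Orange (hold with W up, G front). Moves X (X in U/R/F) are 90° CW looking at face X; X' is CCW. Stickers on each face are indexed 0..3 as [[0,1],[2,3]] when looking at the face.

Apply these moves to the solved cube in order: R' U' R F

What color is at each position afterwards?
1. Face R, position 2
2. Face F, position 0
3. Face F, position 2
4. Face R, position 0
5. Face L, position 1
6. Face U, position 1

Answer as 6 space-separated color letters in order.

After move 1 (R'): R=RRRR U=WBWB F=GWGW D=YGYG B=YBYB
After move 2 (U'): U=BBWW F=OOGW R=GWRR B=RRYB L=YBOO
After move 3 (R): R=RGRW U=BOWW F=OGGG D=YYYR B=WRBB
After move 4 (F): F=GOGG U=BOOB R=WGWW D=RRYR L=YYOY
Query 1: R[2] = W
Query 2: F[0] = G
Query 3: F[2] = G
Query 4: R[0] = W
Query 5: L[1] = Y
Query 6: U[1] = O

Answer: W G G W Y O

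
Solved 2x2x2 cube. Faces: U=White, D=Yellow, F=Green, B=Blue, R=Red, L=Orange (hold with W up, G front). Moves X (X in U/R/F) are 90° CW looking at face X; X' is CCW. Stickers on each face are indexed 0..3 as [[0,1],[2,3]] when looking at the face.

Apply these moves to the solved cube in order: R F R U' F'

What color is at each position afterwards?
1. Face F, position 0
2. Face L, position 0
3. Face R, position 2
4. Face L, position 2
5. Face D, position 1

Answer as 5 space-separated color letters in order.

Answer: Y O R O B

Derivation:
After move 1 (R): R=RRRR U=WGWG F=GYGY D=YBYB B=WBWB
After move 2 (F): F=GGYY U=WGOO R=WRGR D=RRYB L=OYOB
After move 3 (R): R=GWRR U=WGOY F=GRYB D=RWYW B=OBGB
After move 4 (U'): U=GYWO F=OYYB R=GRRR B=GWGB L=OBOB
After move 5 (F'): F=YBOY U=GYGR R=WRRR D=BBYW L=OOOW
Query 1: F[0] = Y
Query 2: L[0] = O
Query 3: R[2] = R
Query 4: L[2] = O
Query 5: D[1] = B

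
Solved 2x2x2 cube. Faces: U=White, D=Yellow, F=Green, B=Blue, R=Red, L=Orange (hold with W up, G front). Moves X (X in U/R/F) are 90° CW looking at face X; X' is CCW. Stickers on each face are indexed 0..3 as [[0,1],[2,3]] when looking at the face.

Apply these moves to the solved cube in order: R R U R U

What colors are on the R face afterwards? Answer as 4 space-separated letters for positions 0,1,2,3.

Answer: Y O R B

Derivation:
After move 1 (R): R=RRRR U=WGWG F=GYGY D=YBYB B=WBWB
After move 2 (R): R=RRRR U=WYWY F=GBGB D=YWYW B=GBGB
After move 3 (U): U=WWYY F=RRGB R=GBRR B=OOGB L=GBOO
After move 4 (R): R=RGRB U=WRYB F=RWGW D=YGYO B=YOWB
After move 5 (U): U=YWBR F=RGGW R=YORB B=GBWB L=RWOO
Query: R face = YORB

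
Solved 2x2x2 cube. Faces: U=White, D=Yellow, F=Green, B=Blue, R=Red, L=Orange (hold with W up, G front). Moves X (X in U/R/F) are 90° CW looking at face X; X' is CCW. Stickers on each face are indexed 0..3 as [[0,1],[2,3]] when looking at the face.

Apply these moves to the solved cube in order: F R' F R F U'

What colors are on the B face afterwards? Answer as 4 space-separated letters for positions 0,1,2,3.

Answer: Y O B B

Derivation:
After move 1 (F): F=GGGG U=WWOO R=WRWR D=RRYY L=OYOY
After move 2 (R'): R=RRWW U=WBOB F=GWGO D=RGYG B=YBRB
After move 3 (F): F=GGOW U=WBYY R=ORBW D=WRYG L=OROG
After move 4 (R): R=BOWR U=WGYW F=GROG D=WRYY B=YBBB
After move 5 (F): F=OGGR U=WGGR R=YOWR D=WBYY L=OWOR
After move 6 (U'): U=GRWG F=OWGR R=OGWR B=YOBB L=YBOR
Query: B face = YOBB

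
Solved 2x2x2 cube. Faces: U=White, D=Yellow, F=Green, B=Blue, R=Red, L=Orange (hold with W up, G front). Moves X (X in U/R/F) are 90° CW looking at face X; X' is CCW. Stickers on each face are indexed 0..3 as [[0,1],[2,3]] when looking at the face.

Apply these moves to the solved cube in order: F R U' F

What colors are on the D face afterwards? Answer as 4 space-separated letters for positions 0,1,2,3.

Answer: R G Y B

Derivation:
After move 1 (F): F=GGGG U=WWOO R=WRWR D=RRYY L=OYOY
After move 2 (R): R=WWRR U=WGOG F=GRGY D=RBYB B=OBWB
After move 3 (U'): U=GGWO F=OYGY R=GRRR B=WWWB L=OBOY
After move 4 (F): F=GOYY U=GGYB R=WROR D=RGYB L=OROB
Query: D face = RGYB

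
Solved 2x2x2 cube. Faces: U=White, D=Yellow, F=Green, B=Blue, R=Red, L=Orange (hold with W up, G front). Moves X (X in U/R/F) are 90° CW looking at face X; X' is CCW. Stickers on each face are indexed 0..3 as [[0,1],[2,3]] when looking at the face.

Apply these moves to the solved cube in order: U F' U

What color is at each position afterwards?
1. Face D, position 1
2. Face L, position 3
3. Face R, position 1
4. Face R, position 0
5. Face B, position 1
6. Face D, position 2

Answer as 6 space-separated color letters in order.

Answer: O W O O W Y

Derivation:
After move 1 (U): U=WWWW F=RRGG R=BBRR B=OOBB L=GGOO
After move 2 (F'): F=RGRG U=WWBR R=YBYR D=GOYY L=GWOW
After move 3 (U): U=BWRW F=YBRG R=OOYR B=GWBB L=RGOW
Query 1: D[1] = O
Query 2: L[3] = W
Query 3: R[1] = O
Query 4: R[0] = O
Query 5: B[1] = W
Query 6: D[2] = Y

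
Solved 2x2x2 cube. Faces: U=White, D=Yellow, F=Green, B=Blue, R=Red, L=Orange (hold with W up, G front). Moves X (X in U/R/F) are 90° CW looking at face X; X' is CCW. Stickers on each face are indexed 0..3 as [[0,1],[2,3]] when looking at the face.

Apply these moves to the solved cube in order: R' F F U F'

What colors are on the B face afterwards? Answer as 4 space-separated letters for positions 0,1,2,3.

After move 1 (R'): R=RRRR U=WBWB F=GWGW D=YGYG B=YBYB
After move 2 (F): F=GGWW U=WBOO R=WRBR D=RRYG L=OYOG
After move 3 (F): F=WGWG U=WBGY R=OROR D=BWYG L=OROR
After move 4 (U): U=GWYB F=ORWG R=YBOR B=ORYB L=WGOR
After move 5 (F'): F=RGOW U=GWYO R=WBBR D=GRYG L=WBOY
Query: B face = ORYB

Answer: O R Y B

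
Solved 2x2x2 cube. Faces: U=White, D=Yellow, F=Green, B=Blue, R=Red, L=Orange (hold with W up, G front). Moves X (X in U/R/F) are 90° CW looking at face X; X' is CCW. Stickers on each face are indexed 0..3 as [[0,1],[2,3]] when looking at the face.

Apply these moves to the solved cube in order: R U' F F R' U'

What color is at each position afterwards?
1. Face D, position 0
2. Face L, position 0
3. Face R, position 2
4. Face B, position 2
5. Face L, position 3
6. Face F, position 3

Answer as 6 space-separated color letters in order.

Answer: W B O W G Y

Derivation:
After move 1 (R): R=RRRR U=WGWG F=GYGY D=YBYB B=WBWB
After move 2 (U'): U=GGWW F=OOGY R=GYRR B=RRWB L=WBOO
After move 3 (F): F=GOYO U=GGOB R=WYWR D=RGYB L=WYOB
After move 4 (F): F=YGOO U=GGBY R=OYBR D=WWYB L=WROG
After move 5 (R'): R=YROB U=GWBR F=YGOY D=WGYO B=BRWB
After move 6 (U'): U=WRGB F=WROY R=YGOB B=YRWB L=BROG
Query 1: D[0] = W
Query 2: L[0] = B
Query 3: R[2] = O
Query 4: B[2] = W
Query 5: L[3] = G
Query 6: F[3] = Y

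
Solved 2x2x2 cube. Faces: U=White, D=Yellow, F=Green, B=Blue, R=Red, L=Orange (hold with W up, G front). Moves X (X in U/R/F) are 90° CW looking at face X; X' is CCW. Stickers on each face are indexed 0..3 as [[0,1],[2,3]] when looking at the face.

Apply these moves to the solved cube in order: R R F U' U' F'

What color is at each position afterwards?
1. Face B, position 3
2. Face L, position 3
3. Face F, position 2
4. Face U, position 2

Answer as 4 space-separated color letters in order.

Answer: B Y G O

Derivation:
After move 1 (R): R=RRRR U=WGWG F=GYGY D=YBYB B=WBWB
After move 2 (R): R=RRRR U=WYWY F=GBGB D=YWYW B=GBGB
After move 3 (F): F=GGBB U=WYOO R=WRYR D=RRYW L=OYOW
After move 4 (U'): U=YOWO F=OYBB R=GGYR B=WRGB L=GBOW
After move 5 (U'): U=OOYW F=GBBB R=OYYR B=GGGB L=WROW
After move 6 (F'): F=BBGB U=OOOY R=RYRR D=RWYW L=WWOY
Query 1: B[3] = B
Query 2: L[3] = Y
Query 3: F[2] = G
Query 4: U[2] = O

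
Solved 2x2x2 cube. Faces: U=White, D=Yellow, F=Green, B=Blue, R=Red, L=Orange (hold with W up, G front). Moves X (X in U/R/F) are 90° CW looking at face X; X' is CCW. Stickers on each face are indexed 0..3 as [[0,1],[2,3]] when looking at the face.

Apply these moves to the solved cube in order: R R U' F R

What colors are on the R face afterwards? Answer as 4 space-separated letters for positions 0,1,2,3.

Answer: W W R B

Derivation:
After move 1 (R): R=RRRR U=WGWG F=GYGY D=YBYB B=WBWB
After move 2 (R): R=RRRR U=WYWY F=GBGB D=YWYW B=GBGB
After move 3 (U'): U=YYWW F=OOGB R=GBRR B=RRGB L=GBOO
After move 4 (F): F=GOBO U=YYOB R=WBWR D=RGYW L=GYOW
After move 5 (R): R=WWRB U=YOOO F=GGBW D=RGYR B=BRYB
Query: R face = WWRB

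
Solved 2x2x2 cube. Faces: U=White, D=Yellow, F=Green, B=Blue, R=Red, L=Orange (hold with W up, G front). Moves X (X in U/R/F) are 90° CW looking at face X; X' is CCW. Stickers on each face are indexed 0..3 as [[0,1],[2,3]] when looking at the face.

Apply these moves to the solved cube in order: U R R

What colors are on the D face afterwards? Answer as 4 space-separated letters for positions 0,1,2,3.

After move 1 (U): U=WWWW F=RRGG R=BBRR B=OOBB L=GGOO
After move 2 (R): R=RBRB U=WRWG F=RYGY D=YBYO B=WOWB
After move 3 (R): R=RRBB U=WYWY F=RBGO D=YWYW B=GORB
Query: D face = YWYW

Answer: Y W Y W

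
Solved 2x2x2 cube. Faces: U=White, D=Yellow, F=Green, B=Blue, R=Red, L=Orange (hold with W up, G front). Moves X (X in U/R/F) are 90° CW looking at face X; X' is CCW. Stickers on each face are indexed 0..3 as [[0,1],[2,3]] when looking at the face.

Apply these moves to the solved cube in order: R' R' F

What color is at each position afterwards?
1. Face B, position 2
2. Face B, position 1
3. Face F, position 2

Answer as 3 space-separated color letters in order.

Answer: G B B

Derivation:
After move 1 (R'): R=RRRR U=WBWB F=GWGW D=YGYG B=YBYB
After move 2 (R'): R=RRRR U=WYWY F=GBGB D=YWYW B=GBGB
After move 3 (F): F=GGBB U=WYOO R=WRYR D=RRYW L=OYOW
Query 1: B[2] = G
Query 2: B[1] = B
Query 3: F[2] = B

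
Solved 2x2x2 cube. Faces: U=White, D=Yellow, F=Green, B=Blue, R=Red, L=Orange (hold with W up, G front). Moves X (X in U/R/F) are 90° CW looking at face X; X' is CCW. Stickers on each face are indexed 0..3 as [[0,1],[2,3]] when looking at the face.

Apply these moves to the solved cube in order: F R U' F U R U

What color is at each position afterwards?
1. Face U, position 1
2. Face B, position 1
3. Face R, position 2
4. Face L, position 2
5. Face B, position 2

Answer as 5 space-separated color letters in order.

After move 1 (F): F=GGGG U=WWOO R=WRWR D=RRYY L=OYOY
After move 2 (R): R=WWRR U=WGOG F=GRGY D=RBYB B=OBWB
After move 3 (U'): U=GGWO F=OYGY R=GRRR B=WWWB L=OBOY
After move 4 (F): F=GOYY U=GGYB R=WROR D=RGYB L=OROB
After move 5 (U): U=YGBG F=WRYY R=WWOR B=ORWB L=GOOB
After move 6 (R): R=OWRW U=YRBY F=WGYB D=RWYO B=GRGB
After move 7 (U): U=BYYR F=OWYB R=GRRW B=GOGB L=WGOB
Query 1: U[1] = Y
Query 2: B[1] = O
Query 3: R[2] = R
Query 4: L[2] = O
Query 5: B[2] = G

Answer: Y O R O G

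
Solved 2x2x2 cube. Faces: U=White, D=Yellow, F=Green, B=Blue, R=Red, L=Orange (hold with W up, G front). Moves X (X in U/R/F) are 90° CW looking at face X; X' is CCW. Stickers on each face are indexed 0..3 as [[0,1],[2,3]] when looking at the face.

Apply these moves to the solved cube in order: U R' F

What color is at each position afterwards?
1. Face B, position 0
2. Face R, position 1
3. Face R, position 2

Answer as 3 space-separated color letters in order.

After move 1 (U): U=WWWW F=RRGG R=BBRR B=OOBB L=GGOO
After move 2 (R'): R=BRBR U=WBWO F=RWGW D=YRYG B=YOYB
After move 3 (F): F=GRWW U=WBOG R=WROR D=BBYG L=GYOR
Query 1: B[0] = Y
Query 2: R[1] = R
Query 3: R[2] = O

Answer: Y R O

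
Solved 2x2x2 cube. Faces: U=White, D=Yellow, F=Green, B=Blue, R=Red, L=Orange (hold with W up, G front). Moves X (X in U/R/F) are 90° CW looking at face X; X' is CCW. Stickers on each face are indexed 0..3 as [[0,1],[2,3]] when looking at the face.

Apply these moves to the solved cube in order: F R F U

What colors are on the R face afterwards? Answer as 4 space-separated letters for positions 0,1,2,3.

After move 1 (F): F=GGGG U=WWOO R=WRWR D=RRYY L=OYOY
After move 2 (R): R=WWRR U=WGOG F=GRGY D=RBYB B=OBWB
After move 3 (F): F=GGYR U=WGYY R=OWGR D=RWYB L=OROB
After move 4 (U): U=YWYG F=OWYR R=OBGR B=ORWB L=GGOB
Query: R face = OBGR

Answer: O B G R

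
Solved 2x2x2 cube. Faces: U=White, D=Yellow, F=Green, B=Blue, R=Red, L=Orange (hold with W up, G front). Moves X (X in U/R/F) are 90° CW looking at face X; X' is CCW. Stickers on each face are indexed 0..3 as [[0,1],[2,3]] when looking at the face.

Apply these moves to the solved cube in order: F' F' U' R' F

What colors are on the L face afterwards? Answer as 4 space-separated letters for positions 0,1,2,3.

Answer: B W O R

Derivation:
After move 1 (F'): F=GGGG U=WWRR R=YRYR D=OOYY L=OWOW
After move 2 (F'): F=GGGG U=WWYY R=OROR D=WWYY L=OROR
After move 3 (U'): U=WYWY F=ORGG R=GGOR B=ORBB L=BBOR
After move 4 (R'): R=GRGO U=WBWO F=OYGY D=WRYG B=YRWB
After move 5 (F): F=GOYY U=WBRB R=WROO D=GGYG L=BWOR
Query: L face = BWOR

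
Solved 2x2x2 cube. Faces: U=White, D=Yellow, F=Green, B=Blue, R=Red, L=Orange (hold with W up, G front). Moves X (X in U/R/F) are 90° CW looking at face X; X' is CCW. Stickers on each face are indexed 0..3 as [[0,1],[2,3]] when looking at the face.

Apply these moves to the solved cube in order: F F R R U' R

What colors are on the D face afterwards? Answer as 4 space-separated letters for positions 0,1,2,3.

After move 1 (F): F=GGGG U=WWOO R=WRWR D=RRYY L=OYOY
After move 2 (F): F=GGGG U=WWYY R=OROR D=WWYY L=OROR
After move 3 (R): R=OORR U=WGYG F=GWGY D=WBYB B=YBWB
After move 4 (R): R=RORO U=WWYY F=GBGB D=WWYY B=GBGB
After move 5 (U'): U=WYWY F=ORGB R=GBRO B=ROGB L=GBOR
After move 6 (R): R=RGOB U=WRWB F=OWGY D=WGYR B=YOYB
Query: D face = WGYR

Answer: W G Y R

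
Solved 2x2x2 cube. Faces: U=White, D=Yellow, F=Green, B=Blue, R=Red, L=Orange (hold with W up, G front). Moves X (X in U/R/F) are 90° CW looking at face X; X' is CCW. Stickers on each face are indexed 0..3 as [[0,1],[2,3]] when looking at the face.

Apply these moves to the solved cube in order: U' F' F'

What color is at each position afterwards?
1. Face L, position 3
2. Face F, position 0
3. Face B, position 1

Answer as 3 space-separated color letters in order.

After move 1 (U'): U=WWWW F=OOGG R=GGRR B=RRBB L=BBOO
After move 2 (F'): F=OGOG U=WWGR R=YGYR D=BOYY L=BWOW
After move 3 (F'): F=GGOO U=WWYY R=OGBR D=WWYY L=BROG
Query 1: L[3] = G
Query 2: F[0] = G
Query 3: B[1] = R

Answer: G G R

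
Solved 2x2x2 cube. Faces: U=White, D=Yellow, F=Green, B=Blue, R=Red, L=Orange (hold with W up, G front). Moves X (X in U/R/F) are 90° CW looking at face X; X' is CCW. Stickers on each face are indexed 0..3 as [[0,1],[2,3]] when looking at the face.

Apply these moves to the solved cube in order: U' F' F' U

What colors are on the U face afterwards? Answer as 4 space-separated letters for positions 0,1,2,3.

Answer: Y W Y W

Derivation:
After move 1 (U'): U=WWWW F=OOGG R=GGRR B=RRBB L=BBOO
After move 2 (F'): F=OGOG U=WWGR R=YGYR D=BOYY L=BWOW
After move 3 (F'): F=GGOO U=WWYY R=OGBR D=WWYY L=BROG
After move 4 (U): U=YWYW F=OGOO R=RRBR B=BRBB L=GGOG
Query: U face = YWYW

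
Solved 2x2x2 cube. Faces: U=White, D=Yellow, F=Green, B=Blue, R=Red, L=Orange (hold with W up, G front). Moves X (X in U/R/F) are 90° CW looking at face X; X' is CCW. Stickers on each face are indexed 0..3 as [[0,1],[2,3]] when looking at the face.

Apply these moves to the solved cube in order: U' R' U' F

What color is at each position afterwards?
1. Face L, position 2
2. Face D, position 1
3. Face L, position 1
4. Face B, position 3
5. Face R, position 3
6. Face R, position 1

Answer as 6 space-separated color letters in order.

After move 1 (U'): U=WWWW F=OOGG R=GGRR B=RRBB L=BBOO
After move 2 (R'): R=GRGR U=WBWR F=OWGW D=YOYG B=YRYB
After move 3 (U'): U=BRWW F=BBGW R=OWGR B=GRYB L=YROO
After move 4 (F): F=GBWB U=BROR R=WWWR D=GOYG L=YYOO
Query 1: L[2] = O
Query 2: D[1] = O
Query 3: L[1] = Y
Query 4: B[3] = B
Query 5: R[3] = R
Query 6: R[1] = W

Answer: O O Y B R W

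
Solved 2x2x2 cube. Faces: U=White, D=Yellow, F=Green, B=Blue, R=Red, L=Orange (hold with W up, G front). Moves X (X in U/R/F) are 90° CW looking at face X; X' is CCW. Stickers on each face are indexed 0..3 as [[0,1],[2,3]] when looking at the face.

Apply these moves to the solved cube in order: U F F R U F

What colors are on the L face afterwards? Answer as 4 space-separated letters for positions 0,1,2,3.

After move 1 (U): U=WWWW F=RRGG R=BBRR B=OOBB L=GGOO
After move 2 (F): F=GRGR U=WWOG R=WBWR D=RBYY L=GYOY
After move 3 (F): F=GGRR U=WWYY R=OBGR D=WWYY L=GROB
After move 4 (R): R=GORB U=WGYR F=GWRY D=WBYO B=YOWB
After move 5 (U): U=YWRG F=GORY R=YORB B=GRWB L=GWOB
After move 6 (F): F=RGYO U=YWBW R=ROGB D=RYYO L=GWOB
Query: L face = GWOB

Answer: G W O B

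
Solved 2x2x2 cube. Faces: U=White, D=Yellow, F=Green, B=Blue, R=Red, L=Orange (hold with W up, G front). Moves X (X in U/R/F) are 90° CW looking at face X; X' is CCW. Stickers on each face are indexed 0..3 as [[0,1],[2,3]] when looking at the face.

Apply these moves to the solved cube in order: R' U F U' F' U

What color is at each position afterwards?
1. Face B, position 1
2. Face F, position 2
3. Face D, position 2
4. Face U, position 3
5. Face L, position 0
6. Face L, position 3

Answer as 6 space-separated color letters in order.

After move 1 (R'): R=RRRR U=WBWB F=GWGW D=YGYG B=YBYB
After move 2 (U): U=WWBB F=RRGW R=YBRR B=OOYB L=GWOO
After move 3 (F): F=GRWR U=WWOW R=BBBR D=RYYG L=GYOG
After move 4 (U'): U=WWWO F=GYWR R=GRBR B=BBYB L=OOOG
After move 5 (F'): F=YRGW U=WWGB R=YRRR D=OGYG L=OOOW
After move 6 (U): U=GWBW F=YRGW R=BBRR B=OOYB L=YROW
Query 1: B[1] = O
Query 2: F[2] = G
Query 3: D[2] = Y
Query 4: U[3] = W
Query 5: L[0] = Y
Query 6: L[3] = W

Answer: O G Y W Y W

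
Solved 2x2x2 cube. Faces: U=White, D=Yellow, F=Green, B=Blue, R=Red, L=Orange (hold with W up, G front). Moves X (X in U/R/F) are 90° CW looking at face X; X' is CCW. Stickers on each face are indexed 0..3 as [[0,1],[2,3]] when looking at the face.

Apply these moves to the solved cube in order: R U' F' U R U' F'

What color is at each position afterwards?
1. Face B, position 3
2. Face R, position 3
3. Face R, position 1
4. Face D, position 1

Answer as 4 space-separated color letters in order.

After move 1 (R): R=RRRR U=WGWG F=GYGY D=YBYB B=WBWB
After move 2 (U'): U=GGWW F=OOGY R=GYRR B=RRWB L=WBOO
After move 3 (F'): F=OYOG U=GGGR R=BYYR D=BOYB L=WWOW
After move 4 (U): U=GGRG F=BYOG R=RRYR B=WWWB L=OYOW
After move 5 (R): R=YRRR U=GYRG F=BOOB D=BWYW B=GWGB
After move 6 (U'): U=YGGR F=OYOB R=BORR B=YRGB L=GWOW
After move 7 (F'): F=YBOO U=YGBR R=WOBR D=WWYW L=GROG
Query 1: B[3] = B
Query 2: R[3] = R
Query 3: R[1] = O
Query 4: D[1] = W

Answer: B R O W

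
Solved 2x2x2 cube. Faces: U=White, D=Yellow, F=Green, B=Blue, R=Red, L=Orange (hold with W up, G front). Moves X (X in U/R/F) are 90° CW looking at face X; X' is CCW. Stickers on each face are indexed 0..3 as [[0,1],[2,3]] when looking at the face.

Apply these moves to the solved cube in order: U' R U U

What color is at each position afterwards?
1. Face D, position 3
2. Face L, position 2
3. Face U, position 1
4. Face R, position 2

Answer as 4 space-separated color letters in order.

After move 1 (U'): U=WWWW F=OOGG R=GGRR B=RRBB L=BBOO
After move 2 (R): R=RGRG U=WOWG F=OYGY D=YBYR B=WRWB
After move 3 (U): U=WWGO F=RGGY R=WRRG B=BBWB L=OYOO
After move 4 (U): U=GWOW F=WRGY R=BBRG B=OYWB L=RGOO
Query 1: D[3] = R
Query 2: L[2] = O
Query 3: U[1] = W
Query 4: R[2] = R

Answer: R O W R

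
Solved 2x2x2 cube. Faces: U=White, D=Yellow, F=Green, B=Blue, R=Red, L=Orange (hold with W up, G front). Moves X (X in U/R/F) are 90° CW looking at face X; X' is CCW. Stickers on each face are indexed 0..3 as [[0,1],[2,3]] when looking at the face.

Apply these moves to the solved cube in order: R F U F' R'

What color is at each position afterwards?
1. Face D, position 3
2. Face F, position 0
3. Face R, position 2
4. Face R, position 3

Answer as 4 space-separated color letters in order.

After move 1 (R): R=RRRR U=WGWG F=GYGY D=YBYB B=WBWB
After move 2 (F): F=GGYY U=WGOO R=WRGR D=RRYB L=OYOB
After move 3 (U): U=OWOG F=WRYY R=WBGR B=OYWB L=GGOB
After move 4 (F'): F=RYWY U=OWWG R=RBRR D=GBYB L=GGOO
After move 5 (R'): R=BRRR U=OWWO F=RWWG D=GYYY B=BYBB
Query 1: D[3] = Y
Query 2: F[0] = R
Query 3: R[2] = R
Query 4: R[3] = R

Answer: Y R R R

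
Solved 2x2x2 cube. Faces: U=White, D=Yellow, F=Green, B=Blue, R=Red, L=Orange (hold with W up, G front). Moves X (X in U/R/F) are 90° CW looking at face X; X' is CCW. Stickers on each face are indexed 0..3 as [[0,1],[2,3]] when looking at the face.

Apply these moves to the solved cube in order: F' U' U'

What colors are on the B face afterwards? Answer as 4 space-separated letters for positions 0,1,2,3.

After move 1 (F'): F=GGGG U=WWRR R=YRYR D=OOYY L=OWOW
After move 2 (U'): U=WRWR F=OWGG R=GGYR B=YRBB L=BBOW
After move 3 (U'): U=RRWW F=BBGG R=OWYR B=GGBB L=YROW
Query: B face = GGBB

Answer: G G B B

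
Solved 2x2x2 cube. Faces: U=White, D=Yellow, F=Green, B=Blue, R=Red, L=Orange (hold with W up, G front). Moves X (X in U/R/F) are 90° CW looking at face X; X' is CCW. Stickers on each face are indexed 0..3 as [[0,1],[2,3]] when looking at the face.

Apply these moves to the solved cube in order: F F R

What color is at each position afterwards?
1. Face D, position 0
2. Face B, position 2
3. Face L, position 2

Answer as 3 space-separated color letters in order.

Answer: W W O

Derivation:
After move 1 (F): F=GGGG U=WWOO R=WRWR D=RRYY L=OYOY
After move 2 (F): F=GGGG U=WWYY R=OROR D=WWYY L=OROR
After move 3 (R): R=OORR U=WGYG F=GWGY D=WBYB B=YBWB
Query 1: D[0] = W
Query 2: B[2] = W
Query 3: L[2] = O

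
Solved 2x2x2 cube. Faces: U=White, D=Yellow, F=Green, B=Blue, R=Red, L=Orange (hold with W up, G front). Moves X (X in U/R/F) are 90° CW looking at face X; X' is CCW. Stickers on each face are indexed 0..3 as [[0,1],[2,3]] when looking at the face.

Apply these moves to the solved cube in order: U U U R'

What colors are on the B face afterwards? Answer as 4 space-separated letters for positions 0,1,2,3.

After move 1 (U): U=WWWW F=RRGG R=BBRR B=OOBB L=GGOO
After move 2 (U): U=WWWW F=BBGG R=OORR B=GGBB L=RROO
After move 3 (U): U=WWWW F=OOGG R=GGRR B=RRBB L=BBOO
After move 4 (R'): R=GRGR U=WBWR F=OWGW D=YOYG B=YRYB
Query: B face = YRYB

Answer: Y R Y B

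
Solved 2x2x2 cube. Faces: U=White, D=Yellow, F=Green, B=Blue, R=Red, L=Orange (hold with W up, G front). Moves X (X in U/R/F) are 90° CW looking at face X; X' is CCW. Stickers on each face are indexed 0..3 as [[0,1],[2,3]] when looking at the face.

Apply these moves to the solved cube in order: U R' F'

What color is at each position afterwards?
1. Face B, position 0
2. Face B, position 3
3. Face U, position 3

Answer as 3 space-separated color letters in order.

Answer: Y B B

Derivation:
After move 1 (U): U=WWWW F=RRGG R=BBRR B=OOBB L=GGOO
After move 2 (R'): R=BRBR U=WBWO F=RWGW D=YRYG B=YOYB
After move 3 (F'): F=WWRG U=WBBB R=RRYR D=GOYG L=GOOW
Query 1: B[0] = Y
Query 2: B[3] = B
Query 3: U[3] = B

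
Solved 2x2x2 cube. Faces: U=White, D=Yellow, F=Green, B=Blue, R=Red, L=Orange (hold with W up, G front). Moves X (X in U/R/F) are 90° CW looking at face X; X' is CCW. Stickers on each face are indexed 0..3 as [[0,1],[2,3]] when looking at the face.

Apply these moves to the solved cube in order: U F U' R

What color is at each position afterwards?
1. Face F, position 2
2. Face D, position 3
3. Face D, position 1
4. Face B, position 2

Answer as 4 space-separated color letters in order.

Answer: G W B G

Derivation:
After move 1 (U): U=WWWW F=RRGG R=BBRR B=OOBB L=GGOO
After move 2 (F): F=GRGR U=WWOG R=WBWR D=RBYY L=GYOY
After move 3 (U'): U=WGWO F=GYGR R=GRWR B=WBBB L=OOOY
After move 4 (R): R=WGRR U=WYWR F=GBGY D=RBYW B=OBGB
Query 1: F[2] = G
Query 2: D[3] = W
Query 3: D[1] = B
Query 4: B[2] = G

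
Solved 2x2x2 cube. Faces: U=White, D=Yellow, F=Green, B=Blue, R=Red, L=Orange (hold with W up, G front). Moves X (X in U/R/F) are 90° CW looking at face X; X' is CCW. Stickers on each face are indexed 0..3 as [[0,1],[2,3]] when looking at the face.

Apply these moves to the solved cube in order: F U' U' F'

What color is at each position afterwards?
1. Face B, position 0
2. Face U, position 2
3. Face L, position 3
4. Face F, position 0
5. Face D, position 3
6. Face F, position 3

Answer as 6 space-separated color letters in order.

After move 1 (F): F=GGGG U=WWOO R=WRWR D=RRYY L=OYOY
After move 2 (U'): U=WOWO F=OYGG R=GGWR B=WRBB L=BBOY
After move 3 (U'): U=OOWW F=BBGG R=OYWR B=GGBB L=WROY
After move 4 (F'): F=BGBG U=OOOW R=RYRR D=RYYY L=WWOW
Query 1: B[0] = G
Query 2: U[2] = O
Query 3: L[3] = W
Query 4: F[0] = B
Query 5: D[3] = Y
Query 6: F[3] = G

Answer: G O W B Y G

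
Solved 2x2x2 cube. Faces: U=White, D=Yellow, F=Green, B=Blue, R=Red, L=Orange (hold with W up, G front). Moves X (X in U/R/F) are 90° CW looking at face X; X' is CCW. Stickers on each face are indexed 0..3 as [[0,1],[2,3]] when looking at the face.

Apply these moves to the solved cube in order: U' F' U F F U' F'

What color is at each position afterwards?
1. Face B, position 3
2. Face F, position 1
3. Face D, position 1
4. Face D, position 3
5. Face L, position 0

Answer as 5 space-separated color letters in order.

Answer: B Y R Y B

Derivation:
After move 1 (U'): U=WWWW F=OOGG R=GGRR B=RRBB L=BBOO
After move 2 (F'): F=OGOG U=WWGR R=YGYR D=BOYY L=BWOW
After move 3 (U): U=GWRW F=YGOG R=RRYR B=BWBB L=OGOW
After move 4 (F): F=OYGG U=GWWG R=RRWR D=YRYY L=OBOO
After move 5 (F): F=GOGY U=GWOB R=WRGR D=WRYY L=OYOR
After move 6 (U'): U=WBGO F=OYGY R=GOGR B=WRBB L=BWOR
After move 7 (F'): F=YYOG U=WBGG R=ROWR D=WRYY L=BOOG
Query 1: B[3] = B
Query 2: F[1] = Y
Query 3: D[1] = R
Query 4: D[3] = Y
Query 5: L[0] = B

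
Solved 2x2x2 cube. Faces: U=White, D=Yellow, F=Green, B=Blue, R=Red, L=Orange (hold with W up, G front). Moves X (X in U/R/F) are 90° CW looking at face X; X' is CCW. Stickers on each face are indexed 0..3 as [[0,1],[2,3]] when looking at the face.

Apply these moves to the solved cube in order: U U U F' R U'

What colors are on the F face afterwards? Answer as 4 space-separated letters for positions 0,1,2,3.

Answer: B W O Y

Derivation:
After move 1 (U): U=WWWW F=RRGG R=BBRR B=OOBB L=GGOO
After move 2 (U): U=WWWW F=BBGG R=OORR B=GGBB L=RROO
After move 3 (U): U=WWWW F=OOGG R=GGRR B=RRBB L=BBOO
After move 4 (F'): F=OGOG U=WWGR R=YGYR D=BOYY L=BWOW
After move 5 (R): R=YYRG U=WGGG F=OOOY D=BBYR B=RRWB
After move 6 (U'): U=GGWG F=BWOY R=OORG B=YYWB L=RROW
Query: F face = BWOY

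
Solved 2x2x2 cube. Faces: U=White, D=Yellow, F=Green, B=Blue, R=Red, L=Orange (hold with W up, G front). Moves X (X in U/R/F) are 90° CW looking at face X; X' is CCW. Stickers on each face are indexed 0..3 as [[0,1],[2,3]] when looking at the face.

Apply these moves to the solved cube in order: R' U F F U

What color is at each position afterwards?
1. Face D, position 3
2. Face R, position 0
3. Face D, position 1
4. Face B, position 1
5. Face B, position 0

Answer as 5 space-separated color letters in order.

Answer: G O B R G

Derivation:
After move 1 (R'): R=RRRR U=WBWB F=GWGW D=YGYG B=YBYB
After move 2 (U): U=WWBB F=RRGW R=YBRR B=OOYB L=GWOO
After move 3 (F): F=GRWR U=WWOW R=BBBR D=RYYG L=GYOG
After move 4 (F): F=WGRR U=WWGY R=OBWR D=BBYG L=GROY
After move 5 (U): U=GWYW F=OBRR R=OOWR B=GRYB L=WGOY
Query 1: D[3] = G
Query 2: R[0] = O
Query 3: D[1] = B
Query 4: B[1] = R
Query 5: B[0] = G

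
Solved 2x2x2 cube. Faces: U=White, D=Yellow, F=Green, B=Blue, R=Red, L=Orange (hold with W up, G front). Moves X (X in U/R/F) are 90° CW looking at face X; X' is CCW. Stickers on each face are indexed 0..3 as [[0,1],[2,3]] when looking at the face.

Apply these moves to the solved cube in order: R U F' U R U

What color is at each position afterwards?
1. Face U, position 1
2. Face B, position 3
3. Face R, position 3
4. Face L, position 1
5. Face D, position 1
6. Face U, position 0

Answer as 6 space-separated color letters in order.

After move 1 (R): R=RRRR U=WGWG F=GYGY D=YBYB B=WBWB
After move 2 (U): U=WWGG F=RRGY R=WBRR B=OOWB L=GYOO
After move 3 (F'): F=RYRG U=WWWR R=BBYR D=YOYB L=GGOG
After move 4 (U): U=WWRW F=BBRG R=OOYR B=GGWB L=RYOG
After move 5 (R): R=YORO U=WBRG F=BORB D=YWYG B=WGWB
After move 6 (U): U=RWGB F=YORB R=WGRO B=RYWB L=BOOG
Query 1: U[1] = W
Query 2: B[3] = B
Query 3: R[3] = O
Query 4: L[1] = O
Query 5: D[1] = W
Query 6: U[0] = R

Answer: W B O O W R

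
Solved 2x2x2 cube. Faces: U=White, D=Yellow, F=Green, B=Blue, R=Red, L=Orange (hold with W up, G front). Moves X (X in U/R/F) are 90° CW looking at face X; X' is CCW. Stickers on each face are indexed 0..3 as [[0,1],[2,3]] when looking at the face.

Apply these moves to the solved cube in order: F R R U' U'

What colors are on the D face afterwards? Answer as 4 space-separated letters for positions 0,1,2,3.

After move 1 (F): F=GGGG U=WWOO R=WRWR D=RRYY L=OYOY
After move 2 (R): R=WWRR U=WGOG F=GRGY D=RBYB B=OBWB
After move 3 (R): R=RWRW U=WROY F=GBGB D=RWYO B=GBGB
After move 4 (U'): U=RYWO F=OYGB R=GBRW B=RWGB L=GBOY
After move 5 (U'): U=YORW F=GBGB R=OYRW B=GBGB L=RWOY
Query: D face = RWYO

Answer: R W Y O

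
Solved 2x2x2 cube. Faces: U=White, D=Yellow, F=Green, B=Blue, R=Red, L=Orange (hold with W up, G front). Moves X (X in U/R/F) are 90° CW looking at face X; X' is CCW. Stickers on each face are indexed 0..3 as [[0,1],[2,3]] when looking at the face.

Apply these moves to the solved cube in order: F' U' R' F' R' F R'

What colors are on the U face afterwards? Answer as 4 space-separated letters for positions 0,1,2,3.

After move 1 (F'): F=GGGG U=WWRR R=YRYR D=OOYY L=OWOW
After move 2 (U'): U=WRWR F=OWGG R=GGYR B=YRBB L=BBOW
After move 3 (R'): R=GRGY U=WBWY F=ORGR D=OWYG B=YROB
After move 4 (F'): F=RROG U=WBGG R=WROY D=BWYG L=BYOW
After move 5 (R'): R=RYWO U=WOGY F=RBOG D=BRYG B=GRWB
After move 6 (F): F=ORGB U=WOWY R=GYYO D=WRYG L=BBOR
After move 7 (R'): R=YOGY U=WWWG F=OOGY D=WRYB B=GRRB
Query: U face = WWWG

Answer: W W W G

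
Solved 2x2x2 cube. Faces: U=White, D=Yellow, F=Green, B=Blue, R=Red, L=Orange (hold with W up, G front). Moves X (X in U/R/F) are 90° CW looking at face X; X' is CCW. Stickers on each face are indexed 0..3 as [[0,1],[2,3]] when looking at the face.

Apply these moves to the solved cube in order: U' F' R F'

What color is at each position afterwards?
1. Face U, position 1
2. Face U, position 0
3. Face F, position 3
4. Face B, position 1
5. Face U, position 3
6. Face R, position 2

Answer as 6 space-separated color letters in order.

After move 1 (U'): U=WWWW F=OOGG R=GGRR B=RRBB L=BBOO
After move 2 (F'): F=OGOG U=WWGR R=YGYR D=BOYY L=BWOW
After move 3 (R): R=YYRG U=WGGG F=OOOY D=BBYR B=RRWB
After move 4 (F'): F=OYOO U=WGYR R=BYBG D=WWYR L=BGOG
Query 1: U[1] = G
Query 2: U[0] = W
Query 3: F[3] = O
Query 4: B[1] = R
Query 5: U[3] = R
Query 6: R[2] = B

Answer: G W O R R B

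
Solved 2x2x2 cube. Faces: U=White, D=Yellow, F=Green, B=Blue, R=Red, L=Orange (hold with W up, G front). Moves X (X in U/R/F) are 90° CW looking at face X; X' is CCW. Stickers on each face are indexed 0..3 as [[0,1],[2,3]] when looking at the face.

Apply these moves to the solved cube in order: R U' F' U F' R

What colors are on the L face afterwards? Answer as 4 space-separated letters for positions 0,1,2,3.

After move 1 (R): R=RRRR U=WGWG F=GYGY D=YBYB B=WBWB
After move 2 (U'): U=GGWW F=OOGY R=GYRR B=RRWB L=WBOO
After move 3 (F'): F=OYOG U=GGGR R=BYYR D=BOYB L=WWOW
After move 4 (U): U=GGRG F=BYOG R=RRYR B=WWWB L=OYOW
After move 5 (F'): F=YGBO U=GGRY R=ORBR D=YWYB L=OGOR
After move 6 (R): R=BORR U=GGRO F=YWBB D=YWYW B=YWGB
Query: L face = OGOR

Answer: O G O R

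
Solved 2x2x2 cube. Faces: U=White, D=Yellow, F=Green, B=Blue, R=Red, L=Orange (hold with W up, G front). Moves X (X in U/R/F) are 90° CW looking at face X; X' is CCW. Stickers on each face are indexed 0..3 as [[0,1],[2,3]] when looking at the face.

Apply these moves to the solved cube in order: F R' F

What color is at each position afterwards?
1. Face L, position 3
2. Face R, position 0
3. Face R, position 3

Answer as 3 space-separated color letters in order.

Answer: G O W

Derivation:
After move 1 (F): F=GGGG U=WWOO R=WRWR D=RRYY L=OYOY
After move 2 (R'): R=RRWW U=WBOB F=GWGO D=RGYG B=YBRB
After move 3 (F): F=GGOW U=WBYY R=ORBW D=WRYG L=OROG
Query 1: L[3] = G
Query 2: R[0] = O
Query 3: R[3] = W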